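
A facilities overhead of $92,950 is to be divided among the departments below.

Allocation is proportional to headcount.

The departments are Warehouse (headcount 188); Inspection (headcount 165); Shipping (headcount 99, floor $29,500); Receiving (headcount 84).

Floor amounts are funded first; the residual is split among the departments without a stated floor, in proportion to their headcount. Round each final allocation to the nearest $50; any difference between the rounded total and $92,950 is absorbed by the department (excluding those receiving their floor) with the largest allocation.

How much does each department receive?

Minimums first: Shipping $29,500. Remaining pool $63,450.
Remaining pool split over remaining headcount 437: Warehouse 27,296.57 → $27,300; Inspection 23,957.09 → $23,950; Receiving 12,196.34 → $12,200.

Warehouse: $27,300; Inspection: $23,950; Shipping: $29,500; Receiving: $12,200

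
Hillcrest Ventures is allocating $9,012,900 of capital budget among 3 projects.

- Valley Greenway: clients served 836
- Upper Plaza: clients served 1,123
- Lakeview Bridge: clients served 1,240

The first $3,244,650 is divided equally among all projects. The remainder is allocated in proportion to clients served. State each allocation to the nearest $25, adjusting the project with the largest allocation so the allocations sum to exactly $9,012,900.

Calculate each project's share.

Equal tier: $3,244,650 ÷ 3 = $1,081,550 apiece.
Remainder $5,768,250 by clients served (total 3,199): Valley Greenway 1,507,426.38 → $1,507,425; Upper Plaza 2,024,928.02 → $2,024,925; Lakeview Bridge 2,235,895.59 → $2,235,900.
Totals: Valley Greenway $1,081,550 + $1,507,425 = $2,588,975; Upper Plaza $1,081,550 + $2,024,925 = $3,106,475; Lakeview Bridge $1,081,550 + $2,235,900 = $3,317,450.

Valley Greenway: $2,588,975; Upper Plaza: $3,106,475; Lakeview Bridge: $3,317,450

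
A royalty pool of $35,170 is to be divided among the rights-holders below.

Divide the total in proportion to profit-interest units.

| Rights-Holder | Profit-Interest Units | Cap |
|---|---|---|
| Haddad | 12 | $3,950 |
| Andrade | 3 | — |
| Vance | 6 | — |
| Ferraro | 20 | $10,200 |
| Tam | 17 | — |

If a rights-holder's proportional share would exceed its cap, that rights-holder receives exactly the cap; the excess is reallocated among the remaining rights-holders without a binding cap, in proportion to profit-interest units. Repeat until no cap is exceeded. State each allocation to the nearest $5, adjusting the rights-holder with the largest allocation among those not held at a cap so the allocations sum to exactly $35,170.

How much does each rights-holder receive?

Haddad: $3,950 | Andrade: $2,425 | Vance: $4,850 | Ferraro: $10,200 | Tam: $13,745

Profit-interest units total: 58.
Proportional shares (ignoring caps): Haddad 7,276.55; Andrade 1,819.14; Vance 3,638.28; Ferraro 12,127.59; Tam 10,308.45.
Cap binds for Haddad ($3,950), Ferraro ($10,200); residual $21,020 reallocated over remaining profit-interest units 26.
Redistributed shares: Andrade 2,425.38 → $2,425; Vance 4,850.77 → $4,850; Tam 13,743.85 → $13,745.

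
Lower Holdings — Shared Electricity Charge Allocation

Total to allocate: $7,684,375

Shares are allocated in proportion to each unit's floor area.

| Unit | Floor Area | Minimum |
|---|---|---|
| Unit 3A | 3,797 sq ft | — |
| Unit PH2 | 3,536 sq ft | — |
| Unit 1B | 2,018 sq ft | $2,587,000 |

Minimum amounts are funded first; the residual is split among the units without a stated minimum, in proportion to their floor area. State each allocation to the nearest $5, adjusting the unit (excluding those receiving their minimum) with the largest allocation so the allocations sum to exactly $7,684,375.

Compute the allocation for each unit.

Unit 3A: $2,639,400; Unit PH2: $2,457,975; Unit 1B: $2,587,000

Minimums first: Unit 1B $2,587,000. Residual $5,097,375.
Residual split over remaining floor area 7,333: Unit 3A 2,639,401.73 → $2,639,400; Unit PH2 2,457,973.27 → $2,457,975.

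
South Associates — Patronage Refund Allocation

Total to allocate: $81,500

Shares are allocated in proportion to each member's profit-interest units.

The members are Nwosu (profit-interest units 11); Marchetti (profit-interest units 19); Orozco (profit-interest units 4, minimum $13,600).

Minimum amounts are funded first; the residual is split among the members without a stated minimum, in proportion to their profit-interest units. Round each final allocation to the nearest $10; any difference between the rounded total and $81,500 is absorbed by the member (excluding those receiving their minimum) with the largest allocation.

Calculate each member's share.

Minimums first: Orozco $13,600. Remaining pool $67,900.
Remaining pool split over remaining profit-interest units 30: Nwosu 24,896.67 → $24,900; Marchetti 43,003.33 → $43,000.

Nwosu: $24,900 · Marchetti: $43,000 · Orozco: $13,600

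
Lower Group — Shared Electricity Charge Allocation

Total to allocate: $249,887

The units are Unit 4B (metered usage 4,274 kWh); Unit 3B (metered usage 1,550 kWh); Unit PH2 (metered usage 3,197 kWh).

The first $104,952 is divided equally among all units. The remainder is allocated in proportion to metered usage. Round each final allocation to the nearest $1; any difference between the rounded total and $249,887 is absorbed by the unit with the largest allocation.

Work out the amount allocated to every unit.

First tranche $104,952 split equally: $34,984 each.
Remainder $144,935 by metered usage (total 9,021): Unit 4B 68,667.80 → $68,668; Unit 3B 24,902.92 → $24,903; Unit PH2 51,364.28 → $51,364.
Totals: Unit 4B $34,984 + $68,668 = $103,652; Unit 3B $34,984 + $24,903 = $59,887; Unit PH2 $34,984 + $51,364 = $86,348.

Unit 4B: $103,652 · Unit 3B: $59,887 · Unit PH2: $86,348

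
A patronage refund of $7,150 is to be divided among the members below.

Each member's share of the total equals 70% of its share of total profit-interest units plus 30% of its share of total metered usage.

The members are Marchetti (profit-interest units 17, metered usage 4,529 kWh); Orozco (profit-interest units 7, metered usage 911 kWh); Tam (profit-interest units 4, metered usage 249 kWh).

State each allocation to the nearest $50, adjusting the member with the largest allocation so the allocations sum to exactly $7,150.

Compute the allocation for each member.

Totals — profit-interest units 28, metered usage 5,689.
Combined weights (70% profit-interest units + 30% metered usage): Marchetti 0.6638; Orozco 0.2230; Tam 0.1131.
Proportional shares: Marchetti 4,746.38; Orozco 1,594.74; Tam 808.88.
At nearest $50: Marchetti $4,750; Orozco $1,600; Tam $800. Sum = $7,150.
No rounding difference to absorb.

Marchetti: $4,750 | Orozco: $1,600 | Tam: $800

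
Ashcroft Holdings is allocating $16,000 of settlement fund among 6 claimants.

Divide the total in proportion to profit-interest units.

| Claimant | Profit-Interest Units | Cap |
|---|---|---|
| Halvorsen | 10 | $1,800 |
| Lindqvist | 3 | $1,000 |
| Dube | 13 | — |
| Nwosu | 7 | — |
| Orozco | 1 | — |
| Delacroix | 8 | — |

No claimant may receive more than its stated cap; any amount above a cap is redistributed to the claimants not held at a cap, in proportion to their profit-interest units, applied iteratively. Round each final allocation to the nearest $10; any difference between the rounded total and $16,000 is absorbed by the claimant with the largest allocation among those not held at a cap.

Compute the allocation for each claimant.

Halvorsen: $1,800 · Lindqvist: $1,000 · Dube: $5,910 · Nwosu: $3,190 · Orozco: $460 · Delacroix: $3,640

Sum of profit-interest units: 42.
Pro-rata shares before constraints: Halvorsen 3,809.52; Lindqvist 1,142.86; Dube 4,952.38; Nwosu 2,666.67; Orozco 380.95; Delacroix 3,047.62.
Capped: Halvorsen ($1,800), Lindqvist ($1,000); balance $13,200 reallocated over remaining profit-interest units 29.
Remaining shares: Dube 5,917.24 → $5,920; Nwosu 3,186.21 → $3,190; Orozco 455.17 → $460; Delacroix 3,641.38 → $3,640.
Rounding difference −$10 applied to Dube → $5,910.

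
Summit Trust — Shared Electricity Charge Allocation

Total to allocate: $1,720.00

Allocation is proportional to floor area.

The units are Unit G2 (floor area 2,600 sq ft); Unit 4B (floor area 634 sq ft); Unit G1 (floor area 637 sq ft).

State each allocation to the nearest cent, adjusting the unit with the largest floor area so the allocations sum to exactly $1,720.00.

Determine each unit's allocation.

Total floor area = 2,600 + 634 + 637 = 3,871.
Pro-rata amounts: Unit G2 1,155.2570; Unit 4B 281.70499; Unit G1 283.0380.
At nearest cent: Unit G2 $1,155.26; Unit 4B $281.70; Unit G1 $283.04. Sum = $1,720.00.
Sum already equals the total — no adjustment.

Unit G2: $1,155.26 | Unit 4B: $281.70 | Unit G1: $283.04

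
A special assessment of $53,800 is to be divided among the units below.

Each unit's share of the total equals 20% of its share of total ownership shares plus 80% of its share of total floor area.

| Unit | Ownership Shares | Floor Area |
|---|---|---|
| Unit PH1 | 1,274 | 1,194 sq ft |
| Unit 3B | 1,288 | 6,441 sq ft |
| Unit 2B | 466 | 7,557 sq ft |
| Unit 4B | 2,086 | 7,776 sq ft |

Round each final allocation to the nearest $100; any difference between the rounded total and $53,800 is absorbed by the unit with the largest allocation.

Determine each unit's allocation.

Unit PH1: $4,900 | Unit 3B: $14,800 | Unit 2B: $15,100 | Unit 4B: $19,000

Totals — ownership shares 5,114, floor area 22,968.
Combined weights (20% ownership shares + 80% floor area): Unit PH1 0.0914; Unit 3B 0.2747; Unit 2B 0.2814; Unit 4B 0.3524.
Pro-rata amounts: Unit PH1 4,917.98; Unit 3B 14,779.85; Unit 2B 15,141.63; Unit 4B 18,960.54.
At nearest $100: Unit PH1 $4,900; Unit 3B $14,800; Unit 2B $15,100; Unit 4B $19,000. Sum = $53,800.
Sum already equals the total — no adjustment.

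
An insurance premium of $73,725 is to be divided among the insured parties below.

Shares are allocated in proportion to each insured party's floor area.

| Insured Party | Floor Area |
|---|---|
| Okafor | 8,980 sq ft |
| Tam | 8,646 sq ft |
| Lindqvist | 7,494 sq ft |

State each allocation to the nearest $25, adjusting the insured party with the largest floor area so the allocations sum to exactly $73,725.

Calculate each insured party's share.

Combined floor area = 8,980 + 8,646 + 7,494 = 25,120.
Proportional shares: Okafor 26,355.51; Tam 25,375.25; Lindqvist 21,994.23.
Rounded to nearest $25: Okafor $26,350; Tam $25,375; Lindqvist $22,000. Sum = $73,725.
Rounded total matches; no reconciliation needed.

Okafor: $26,350; Tam: $25,375; Lindqvist: $22,000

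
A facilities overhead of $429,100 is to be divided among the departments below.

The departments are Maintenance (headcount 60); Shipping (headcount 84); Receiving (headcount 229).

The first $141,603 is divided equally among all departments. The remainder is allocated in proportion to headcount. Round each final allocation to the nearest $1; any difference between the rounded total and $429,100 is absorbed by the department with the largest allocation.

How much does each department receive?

Equal tier: $141,603 ÷ 3 = $47,201 apiece.
Remainder $287,497 by headcount (total 373): Maintenance 46,246.17 → $46,246; Shipping 64,744.63 → $64,745; Receiving 176,506.20 → $176,506.
Totals: Maintenance $47,201 + $46,246 = $93,447; Shipping $47,201 + $64,745 = $111,946; Receiving $47,201 + $176,506 = $223,707.

Maintenance: $93,447; Shipping: $111,946; Receiving: $223,707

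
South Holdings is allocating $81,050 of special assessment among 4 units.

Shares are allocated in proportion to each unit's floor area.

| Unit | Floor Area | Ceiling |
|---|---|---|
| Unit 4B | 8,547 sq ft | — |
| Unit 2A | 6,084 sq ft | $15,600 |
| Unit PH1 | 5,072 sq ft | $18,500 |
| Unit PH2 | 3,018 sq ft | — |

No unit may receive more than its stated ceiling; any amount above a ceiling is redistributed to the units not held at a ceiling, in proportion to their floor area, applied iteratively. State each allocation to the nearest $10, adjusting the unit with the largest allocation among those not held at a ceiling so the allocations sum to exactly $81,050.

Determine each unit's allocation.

Sum of floor area: 22,721.
Unconstrained shares: Unit 4B 30,488.73; Unit 2A 21,702.75; Unit PH1 18,092.76; Unit PH2 10,765.76.
Capped: Unit 2A ($15,600); remaining pool $65,450 reallocated over remaining floor area 16,637.
Capped: Unit PH1 ($18,500); remaining pool $46,950 reallocated over remaining floor area 11,565.
Shares after redistribution: Unit 4B 34,697.94 → $34,700; Unit PH2 12,252.06 → $12,250.

Unit 4B: $34,700 | Unit 2A: $15,600 | Unit PH1: $18,500 | Unit PH2: $12,250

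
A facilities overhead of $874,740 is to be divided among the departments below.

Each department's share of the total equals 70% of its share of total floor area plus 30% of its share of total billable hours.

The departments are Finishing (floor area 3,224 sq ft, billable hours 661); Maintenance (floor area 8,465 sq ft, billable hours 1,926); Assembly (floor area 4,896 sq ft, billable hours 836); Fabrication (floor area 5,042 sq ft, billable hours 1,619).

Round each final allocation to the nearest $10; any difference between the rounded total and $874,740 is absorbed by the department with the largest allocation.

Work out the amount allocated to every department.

Floor area total 21,627; billable hours total 5,042.
Composite weights (70% floor area + 30% billable hours): Finishing 0.1437; Maintenance 0.3886; Assembly 0.2082; Fabrication 0.2595.
Pro-rata amounts: Finishing 125,683.23; Maintenance 339,909.62; Assembly 182,130.27; Fabrication 227,016.88.
After rounding ($10): Finishing $125,680; Maintenance $339,910; Assembly $182,130; Fabrication $227,020. Sum = $874,740.
Sum already equals the total — no adjustment.

Finishing: $125,680 | Maintenance: $339,910 | Assembly: $182,130 | Fabrication: $227,020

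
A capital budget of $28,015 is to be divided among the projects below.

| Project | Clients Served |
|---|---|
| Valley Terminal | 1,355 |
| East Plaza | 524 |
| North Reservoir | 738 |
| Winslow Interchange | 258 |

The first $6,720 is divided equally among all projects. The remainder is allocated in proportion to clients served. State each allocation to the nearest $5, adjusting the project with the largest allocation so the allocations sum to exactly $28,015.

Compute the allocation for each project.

$6,720 shared equally gives $1,680 per project.
Remainder $21,295 by clients served (total 2,875): Valley Terminal 10,036.43 → $10,035; East Plaza 3,881.25 → $3,880; North Reservoir 5,466.33 → $5,465; Winslow Interchange 1,910.99 → $1,910.
Rounding difference +$5 on remainder applied to Valley Terminal.
Totals: Valley Terminal $1,680 + $10,040 = $11,720; East Plaza $1,680 + $3,880 = $5,560; North Reservoir $1,680 + $5,465 = $7,145; Winslow Interchange $1,680 + $1,910 = $3,590.

Valley Terminal: $11,720 | East Plaza: $5,560 | North Reservoir: $7,145 | Winslow Interchange: $3,590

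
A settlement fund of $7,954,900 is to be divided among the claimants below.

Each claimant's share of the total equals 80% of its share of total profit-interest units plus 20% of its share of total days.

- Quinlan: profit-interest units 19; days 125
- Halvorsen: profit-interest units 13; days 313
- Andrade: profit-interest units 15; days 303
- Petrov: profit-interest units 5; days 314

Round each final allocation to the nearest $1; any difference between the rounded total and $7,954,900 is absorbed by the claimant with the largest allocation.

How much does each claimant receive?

Quinlan: $2,513,783 | Halvorsen: $2,062,996 | Andrade: $2,292,682 | Petrov: $1,085,439

Totals — profit-interest units 52, days 1,055.
Blended shares (80% profit-interest units + 20% days): Quinlan 0.3160; Halvorsen 0.2593; Andrade 0.2882; Petrov 0.1364.
Raw shares: Quinlan 2,513,783.20; Halvorsen 2,062,995.87; Andrade 2,292,681.64; Petrov 1,085,439.29.
At nearest $1: Quinlan $2,513,783; Halvorsen $2,062,996; Andrade $2,292,682; Petrov $1,085,439. Sum = $7,954,900.
Sum already equals the total — no adjustment.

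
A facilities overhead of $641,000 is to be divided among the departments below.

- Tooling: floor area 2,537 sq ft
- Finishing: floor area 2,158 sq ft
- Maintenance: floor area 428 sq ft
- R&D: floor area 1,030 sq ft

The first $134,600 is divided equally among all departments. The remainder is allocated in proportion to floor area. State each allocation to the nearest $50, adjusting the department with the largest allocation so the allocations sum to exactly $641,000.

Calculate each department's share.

Tooling: $242,500 | Finishing: $211,250 | Maintenance: $68,850 | R&D: $118,400

First tranche $134,600 split equally: $33,650 each.
Remainder $506,400 by floor area (total 6,153): Tooling 208,798.44 → $208,800; Finishing 177,606.24 → $177,600; Maintenance 35,224.96 → $35,200; R&D 84,770.36 → $84,750.
Rounding difference +$50 on remainder applied to Tooling.
Totals: Tooling $33,650 + $208,850 = $242,500; Finishing $33,650 + $177,600 = $211,250; Maintenance $33,650 + $35,200 = $68,850; R&D $33,650 + $84,750 = $118,400.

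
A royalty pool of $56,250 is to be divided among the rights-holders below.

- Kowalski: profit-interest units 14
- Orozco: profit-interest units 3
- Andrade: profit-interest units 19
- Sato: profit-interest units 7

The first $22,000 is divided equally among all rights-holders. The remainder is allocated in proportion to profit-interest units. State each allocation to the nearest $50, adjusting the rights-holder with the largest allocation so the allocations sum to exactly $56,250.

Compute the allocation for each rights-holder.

First tranche $22,000 split equally: $5,500 each.
Remainder $34,250 by profit-interest units (total 43): Kowalski 11,151.16 → $11,150; Orozco 2,389.53 → $2,400; Andrade 15,133.72 → $15,150; Sato 5,575.58 → $5,600.
Rounding difference −$50 on remainder applied to Andrade.
Totals: Kowalski $5,500 + $11,150 = $16,650; Orozco $5,500 + $2,400 = $7,900; Andrade $5,500 + $15,100 = $20,600; Sato $5,500 + $5,600 = $11,100.

Kowalski: $16,650; Orozco: $7,900; Andrade: $20,600; Sato: $11,100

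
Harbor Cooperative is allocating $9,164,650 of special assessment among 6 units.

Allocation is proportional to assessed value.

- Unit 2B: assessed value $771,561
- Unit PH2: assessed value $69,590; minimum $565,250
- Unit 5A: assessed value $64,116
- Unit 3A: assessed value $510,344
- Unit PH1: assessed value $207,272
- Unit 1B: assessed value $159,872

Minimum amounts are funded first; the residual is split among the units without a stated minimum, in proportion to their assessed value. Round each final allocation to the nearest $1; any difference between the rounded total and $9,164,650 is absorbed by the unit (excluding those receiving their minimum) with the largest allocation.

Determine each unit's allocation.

Unit 2B: $3,872,926; Unit PH2: $565,250; Unit 5A: $321,837; Unit 3A: $2,561,722; Unit PH1: $1,040,422; Unit 1B: $802,493

Guaranteed amounts: Unit PH2 $565,250. Remaining pool $8,599,400.
Remaining pool split over remaining assessed value 1,713,165: Unit 2B 3,872,926.23 → $3,872,926; Unit 5A 321,836.56 → $321,837; Unit 3A 2,561,721.84 → $2,561,722; Unit PH1 1,040,422.16 → $1,040,422; Unit 1B 802,493.21 → $802,493.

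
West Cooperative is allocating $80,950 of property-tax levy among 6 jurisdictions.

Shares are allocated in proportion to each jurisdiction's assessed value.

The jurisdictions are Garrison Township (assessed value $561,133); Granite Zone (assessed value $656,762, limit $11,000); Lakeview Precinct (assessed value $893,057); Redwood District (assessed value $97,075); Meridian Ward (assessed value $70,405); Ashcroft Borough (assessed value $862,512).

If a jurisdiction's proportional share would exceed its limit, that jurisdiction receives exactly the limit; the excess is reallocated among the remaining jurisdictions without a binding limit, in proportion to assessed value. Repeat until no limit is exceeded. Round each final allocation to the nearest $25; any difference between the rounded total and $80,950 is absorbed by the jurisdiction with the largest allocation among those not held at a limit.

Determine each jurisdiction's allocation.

Sum of assessed value: 3,140,944.
Unconstrained shares: Garrison Township 14,461.80; Granite Zone 16,926.40; Lakeview Precinct 23,016.32; Redwood District 2,501.87; Meridian Ward 1,814.51; Ashcroft Borough 22,229.10.
Capped: Granite Zone ($11,000); remaining pool $69,950 reallocated over remaining assessed value 2,484,182.
Redistributed shares: Garrison Township 15,800.47 → $15,800; Lakeview Precinct 25,146.84 → $25,150; Redwood District 2,733.45 → $2,725; Meridian Ward 1,982.48 → $1,975; Ashcroft Borough 24,286.75 → $24,275.
Rounding difference +$25 applied to Lakeview Precinct → $25,175.

Garrison Township: $15,800 | Granite Zone: $11,000 | Lakeview Precinct: $25,175 | Redwood District: $2,725 | Meridian Ward: $1,975 | Ashcroft Borough: $24,275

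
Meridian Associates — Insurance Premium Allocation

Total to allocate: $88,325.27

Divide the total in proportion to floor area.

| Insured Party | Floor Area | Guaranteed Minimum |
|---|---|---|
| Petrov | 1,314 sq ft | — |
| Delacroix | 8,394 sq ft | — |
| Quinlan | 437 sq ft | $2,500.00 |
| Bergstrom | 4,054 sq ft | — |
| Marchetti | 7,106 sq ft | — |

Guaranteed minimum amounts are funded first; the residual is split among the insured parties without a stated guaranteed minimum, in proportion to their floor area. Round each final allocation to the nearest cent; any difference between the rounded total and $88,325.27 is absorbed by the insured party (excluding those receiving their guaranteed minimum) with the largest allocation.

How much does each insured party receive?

Fund the minimums — Quinlan $2,500.00. Balance $85,825.27.
Balance split over remaining floor area 20,868: Petrov 5,404.1789 → $5,404.18; Delacroix 34,522.5856 → $34,522.59; Bergstrom 16,673.1668 → $16,673.17; Marchetti 29,225.3387 → $29,225.34.
Rounding difference −$0.01 applied to Delacroix → $34,522.58.

Petrov: $5,404.18 | Delacroix: $34,522.58 | Quinlan: $2,500.00 | Bergstrom: $16,673.17 | Marchetti: $29,225.34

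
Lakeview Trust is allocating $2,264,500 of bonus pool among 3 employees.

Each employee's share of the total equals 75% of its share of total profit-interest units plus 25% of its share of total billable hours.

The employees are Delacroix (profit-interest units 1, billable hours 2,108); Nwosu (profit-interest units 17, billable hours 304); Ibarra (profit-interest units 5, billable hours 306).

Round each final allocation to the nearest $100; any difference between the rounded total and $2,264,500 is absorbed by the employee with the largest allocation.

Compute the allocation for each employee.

Totals — profit-interest units 23, billable hours 2,718.
Blended shares (75% profit-interest units + 25% billable hours): Delacroix 0.2265; Nwosu 0.5823; Ibarra 0.1912.
Proportional shares: Delacroix 512,912.11; Nwosu 1,318,640.00; Ibarra 432,947.88.
Rounded to nearest $100: Delacroix $512,900; Nwosu $1,318,600; Ibarra $432,900. Sum = $2,264,400.
Difference $2,264,500 − $2,264,400 = +$100 applied to largest allocation (Nwosu): Nwosu becomes $1,318,700.

Delacroix: $512,900 | Nwosu: $1,318,700 | Ibarra: $432,900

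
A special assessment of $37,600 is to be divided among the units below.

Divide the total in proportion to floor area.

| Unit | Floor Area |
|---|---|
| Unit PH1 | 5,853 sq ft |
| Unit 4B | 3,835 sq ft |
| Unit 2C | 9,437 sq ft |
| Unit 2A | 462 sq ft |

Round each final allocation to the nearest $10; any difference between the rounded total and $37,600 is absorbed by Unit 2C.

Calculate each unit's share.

Unit PH1: $11,240; Unit 4B: $7,360; Unit 2C: $18,110; Unit 2A: $890

Combined floor area = 19,587.
Unrounded shares: Unit PH1 5,853/19,587 × $37,600 = 11,235.66; Unit 4B 3,835/19,587 × $37,600 = 7,361.82; Unit 2C 9,437/19,587 × $37,600 = 18,115.65; Unit 2A 462/19,587 × $37,600 = 886.87.
After rounding ($10): Unit PH1 $11,240; Unit 4B $7,360; Unit 2C $18,120; Unit 2A $890. Sum = $37,610.
Difference $37,600 − $37,610 = −$10 applied to Unit 2C: Unit 2C becomes $18,110.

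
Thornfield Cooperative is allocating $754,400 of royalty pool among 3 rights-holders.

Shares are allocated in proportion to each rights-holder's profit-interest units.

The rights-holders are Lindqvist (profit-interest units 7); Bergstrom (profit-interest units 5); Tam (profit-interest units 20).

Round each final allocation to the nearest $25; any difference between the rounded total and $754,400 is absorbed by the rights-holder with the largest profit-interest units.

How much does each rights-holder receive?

Lindqvist: $165,025 · Bergstrom: $117,875 · Tam: $471,500

Sum of profit-interest units: 7 + 5 + 20 = 32.
Raw shares: Lindqvist 165,025.00; Bergstrom 117,875.00; Tam 471,500.00.
Rounded to nearest $25: Lindqvist $165,025; Bergstrom $117,875; Tam $471,500. Sum = $754,400.
No rounding difference to absorb.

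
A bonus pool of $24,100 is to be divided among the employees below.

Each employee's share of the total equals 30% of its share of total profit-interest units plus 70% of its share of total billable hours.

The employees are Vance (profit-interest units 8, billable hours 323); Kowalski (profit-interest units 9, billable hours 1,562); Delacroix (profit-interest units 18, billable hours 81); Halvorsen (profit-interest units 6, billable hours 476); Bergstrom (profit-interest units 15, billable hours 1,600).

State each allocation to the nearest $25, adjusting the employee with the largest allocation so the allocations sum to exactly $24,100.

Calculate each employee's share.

Vance: $2,375; Kowalski: $7,675; Delacroix: $2,650; Halvorsen: $2,750; Bergstrom: $8,650

Totals — profit-interest units 56, billable hours 4,042.
Combined weights (30% profit-interest units + 70% billable hours): Vance 0.0988; Kowalski 0.3187; Delacroix 0.1105; Halvorsen 0.1146; Bergstrom 0.3574.
Pro-rata amounts: Vance 2,380.95; Kowalski 7,681.25; Delacroix 2,662.00; Halvorsen 2,761.31; Bergstrom 8,614.49.
After rounding ($25): Vance $2,375; Kowalski $7,675; Delacroix $2,650; Halvorsen $2,750; Bergstrom $8,625. Sum = $24,075.
Difference $24,100 − $24,075 = +$25 applied to largest allocation (Bergstrom): Bergstrom becomes $8,650.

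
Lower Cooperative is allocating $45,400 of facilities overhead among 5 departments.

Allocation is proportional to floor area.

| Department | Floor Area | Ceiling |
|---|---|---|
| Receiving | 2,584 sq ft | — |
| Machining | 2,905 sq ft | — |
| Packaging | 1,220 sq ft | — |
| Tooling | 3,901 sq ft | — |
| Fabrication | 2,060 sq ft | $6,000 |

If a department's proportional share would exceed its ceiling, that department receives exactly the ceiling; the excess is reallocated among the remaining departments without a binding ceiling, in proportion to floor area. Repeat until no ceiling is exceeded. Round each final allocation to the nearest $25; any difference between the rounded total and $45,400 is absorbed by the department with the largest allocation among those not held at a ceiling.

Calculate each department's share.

Floor area total: 12,670.
Proportional shares (ignoring caps): Receiving 9,259.16; Machining 10,409.39; Packaging 4,371.59; Tooling 13,978.33; Fabrication 7,381.53.
Capped: Fabrication ($6,000); residual $39,400 reallocated over remaining floor area 10,610.
Shares after redistribution: Receiving 9,595.63 → $9,600; Machining 10,787.65 → $10,800; Packaging 4,530.44 → $4,525; Tooling 14,486.28 → $14,475.

Receiving: $9,600 | Machining: $10,800 | Packaging: $4,525 | Tooling: $14,475 | Fabrication: $6,000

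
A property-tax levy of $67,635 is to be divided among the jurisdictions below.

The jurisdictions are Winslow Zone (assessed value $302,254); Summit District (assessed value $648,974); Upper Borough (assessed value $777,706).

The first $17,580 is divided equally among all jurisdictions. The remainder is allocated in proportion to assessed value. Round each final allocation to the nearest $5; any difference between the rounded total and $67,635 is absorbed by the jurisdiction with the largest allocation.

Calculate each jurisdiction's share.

Winslow Zone: $14,610 | Summit District: $24,650 | Upper Borough: $28,375

First tranche $17,580 split equally: $5,860 each.
Remainder $50,055 by assessed value (total 1,728,934): Winslow Zone 8,750.67 → $8,750; Summit District 18,788.68 → $18,790; Upper Borough 22,515.65 → $22,515.
Totals: Winslow Zone $5,860 + $8,750 = $14,610; Summit District $5,860 + $18,790 = $24,650; Upper Borough $5,860 + $22,515 = $28,375.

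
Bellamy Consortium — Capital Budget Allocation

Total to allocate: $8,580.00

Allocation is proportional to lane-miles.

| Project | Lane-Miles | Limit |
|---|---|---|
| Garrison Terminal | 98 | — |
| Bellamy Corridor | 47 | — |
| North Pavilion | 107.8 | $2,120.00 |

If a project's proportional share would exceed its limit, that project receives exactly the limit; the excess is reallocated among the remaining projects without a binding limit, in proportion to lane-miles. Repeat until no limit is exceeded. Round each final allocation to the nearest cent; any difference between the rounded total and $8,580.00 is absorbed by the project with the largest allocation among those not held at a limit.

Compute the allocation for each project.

Garrison Terminal: $4,366.07 · Bellamy Corridor: $2,093.93 · North Pavilion: $2,120.00

Total lane-miles = 252.8.
Pro-rata shares before constraints: Garrison Terminal 3,326.1076; Bellamy Corridor 1,595.1741; North Pavilion 3,658.7184.
Held at cap: North Pavilion ($2,120.00); balance $6,460.00 reallocated over remaining lane-miles 145.
Redistributed shares: Garrison Terminal 4,366.0690 → $4,366.07; Bellamy Corridor 2,093.9310 → $2,093.93.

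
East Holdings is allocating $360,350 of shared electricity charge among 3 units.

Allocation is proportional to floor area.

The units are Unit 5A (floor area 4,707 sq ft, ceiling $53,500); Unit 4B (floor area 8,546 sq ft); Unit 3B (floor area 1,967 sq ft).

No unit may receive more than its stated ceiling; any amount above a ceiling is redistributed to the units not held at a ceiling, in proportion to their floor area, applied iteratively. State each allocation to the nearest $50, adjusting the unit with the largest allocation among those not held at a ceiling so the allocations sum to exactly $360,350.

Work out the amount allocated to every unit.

Unit 5A: $53,500; Unit 4B: $249,450; Unit 3B: $57,400

Combined floor area = 15,220.
Proportional shares (ignoring caps): Unit 5A 111,443.33; Unit 4B 202,335.81; Unit 3B 46,570.86.
Cap binds for Unit 5A ($53,500); remaining pool $306,850 reallocated over remaining floor area 10,513.
Shares after redistribution: Unit 4B 249,437.85 → $249,450; Unit 3B 57,412.15 → $57,400.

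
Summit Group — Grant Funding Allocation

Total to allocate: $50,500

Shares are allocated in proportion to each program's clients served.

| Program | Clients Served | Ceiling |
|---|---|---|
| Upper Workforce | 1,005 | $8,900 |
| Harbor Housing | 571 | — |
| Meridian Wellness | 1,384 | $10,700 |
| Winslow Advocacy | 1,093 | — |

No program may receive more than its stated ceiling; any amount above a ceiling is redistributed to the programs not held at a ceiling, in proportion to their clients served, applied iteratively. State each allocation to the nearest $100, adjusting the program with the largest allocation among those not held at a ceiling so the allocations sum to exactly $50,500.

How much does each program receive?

Upper Workforce: $8,900 | Harbor Housing: $10,600 | Meridian Wellness: $10,700 | Winslow Advocacy: $20,300

Total clients served = 4,053.
Proportional shares (ignoring caps): Upper Workforce 12,522.21; Harbor Housing 7,114.61; Meridian Wellness 17,244.51; Winslow Advocacy 13,618.68.
Held at cap: Upper Workforce ($8,900), Meridian Wellness ($10,700); remaining pool $30,900 reallocated over remaining clients served 1,664.
Shares after redistribution: Harbor Housing 10,603.31 → $10,600; Winslow Advocacy 20,296.69 → $20,300.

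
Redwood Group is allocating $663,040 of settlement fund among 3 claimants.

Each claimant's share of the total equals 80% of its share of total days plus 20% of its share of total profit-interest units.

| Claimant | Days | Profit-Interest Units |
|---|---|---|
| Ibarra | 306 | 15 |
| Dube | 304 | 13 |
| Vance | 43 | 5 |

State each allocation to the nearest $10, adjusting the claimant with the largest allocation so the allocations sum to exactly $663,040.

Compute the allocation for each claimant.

Days total 653; profit-interest units total 33.
Combined weights (80% days + 20% profit-interest units): Ibarra 0.4658; Dube 0.4512; Vance 0.0830.
Unrounded shares: Ibarra 308,840.21; Dube 299,178.76; Vance 55,021.03.
At nearest $10: Ibarra $308,840; Dube $299,180; Vance $55,020. Sum = $663,040.
Rounded total matches; no reconciliation needed.

Ibarra: $308,840 | Dube: $299,180 | Vance: $55,020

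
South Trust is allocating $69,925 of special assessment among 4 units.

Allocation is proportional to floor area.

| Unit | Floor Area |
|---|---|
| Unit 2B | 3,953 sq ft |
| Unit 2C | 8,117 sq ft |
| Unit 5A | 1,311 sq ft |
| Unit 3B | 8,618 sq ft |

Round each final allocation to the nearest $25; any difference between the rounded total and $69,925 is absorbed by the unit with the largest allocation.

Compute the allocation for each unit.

Total floor area = 21,999.
Raw shares: Unit 2B 3,953/21,999 × $69,925 = 12,564.82; Unit 2C 8,117/21,999 × $69,925 = 25,800.32; Unit 5A 1,311/21,999 × $69,925 = 4,167.08; Unit 3B 8,618/21,999 × $69,925 = 27,392.77.
After rounding ($25): Unit 2B $12,575; Unit 2C $25,800; Unit 5A $4,175; Unit 3B $27,400. Sum = $69,950.
Difference $69,925 − $69,950 = −$25 applied to largest allocation (Unit 3B): Unit 3B becomes $27,375.

Unit 2B: $12,575; Unit 2C: $25,800; Unit 5A: $4,175; Unit 3B: $27,375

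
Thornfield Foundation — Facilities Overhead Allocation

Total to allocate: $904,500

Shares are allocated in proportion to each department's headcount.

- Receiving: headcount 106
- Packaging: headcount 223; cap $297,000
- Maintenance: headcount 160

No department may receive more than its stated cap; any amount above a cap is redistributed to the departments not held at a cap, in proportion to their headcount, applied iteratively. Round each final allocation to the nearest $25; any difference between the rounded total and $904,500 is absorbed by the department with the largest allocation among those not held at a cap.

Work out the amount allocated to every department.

Sum of headcount: 489.
Unconstrained shares: Receiving 196,067.48; Packaging 412,481.60; Maintenance 295,950.92.
Cap binds for Packaging ($297,000); balance $607,500 reallocated over remaining headcount 266.
Shares after redistribution: Receiving 242,086.47 → $242,075; Maintenance 365,413.53 → $365,425.

Receiving: $242,075 | Packaging: $297,000 | Maintenance: $365,425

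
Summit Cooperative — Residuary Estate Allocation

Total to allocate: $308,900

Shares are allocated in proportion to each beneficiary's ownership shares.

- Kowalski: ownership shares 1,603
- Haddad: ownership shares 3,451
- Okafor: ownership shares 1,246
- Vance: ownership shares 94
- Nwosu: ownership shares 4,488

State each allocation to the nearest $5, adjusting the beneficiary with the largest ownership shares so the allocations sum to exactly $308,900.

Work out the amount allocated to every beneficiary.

Kowalski: $45,505; Haddad: $97,960; Okafor: $35,370; Vance: $2,670; Nwosu: $127,395

Combined ownership shares = 10,882.
Proportional shares: Kowalski 1,603/10,882 × $308,900 = 45,503.28; Haddad 3,451/10,882 × $308,900 = 97,961.21; Okafor 1,246/10,882 × $308,900 = 35,369.36; Vance 94/10,882 × $308,900 = 2,668.31; Nwosu 4,488/10,882 × $308,900 = 127,397.83.
At nearest $5: Kowalski $45,505; Haddad $97,960; Okafor $35,370; Vance $2,670; Nwosu $127,400. Sum = $308,905.
Difference $308,900 − $308,905 = −$5 applied to largest ownership shares (Nwosu): Nwosu becomes $127,395.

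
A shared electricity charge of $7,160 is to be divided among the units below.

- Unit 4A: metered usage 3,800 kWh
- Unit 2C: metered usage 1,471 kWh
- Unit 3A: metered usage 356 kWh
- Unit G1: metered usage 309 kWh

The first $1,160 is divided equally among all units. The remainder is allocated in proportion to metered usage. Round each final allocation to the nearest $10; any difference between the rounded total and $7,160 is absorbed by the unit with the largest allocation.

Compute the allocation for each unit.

$1,160 shared equally gives $290 per unit.
Remainder $6,000 by metered usage (total 5,936): Unit 4A 3,840.97 → $3,840; Unit 2C 1,486.86 → $1,490; Unit 3A 359.84 → $360; Unit G1 312.33 → $310.
Totals: Unit 4A $290 + $3,840 = $4,130; Unit 2C $290 + $1,490 = $1,780; Unit 3A $290 + $360 = $650; Unit G1 $290 + $310 = $600.

Unit 4A: $4,130; Unit 2C: $1,780; Unit 3A: $650; Unit G1: $600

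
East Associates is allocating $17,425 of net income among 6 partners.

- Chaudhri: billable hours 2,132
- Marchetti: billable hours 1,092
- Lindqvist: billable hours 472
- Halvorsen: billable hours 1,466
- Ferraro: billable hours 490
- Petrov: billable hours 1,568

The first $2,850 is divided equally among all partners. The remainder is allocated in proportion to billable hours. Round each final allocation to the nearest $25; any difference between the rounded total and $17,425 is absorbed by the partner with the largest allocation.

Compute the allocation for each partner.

$2,850 shared equally gives $475 per partner.
Remainder $14,575 by billable hours (total 7,220): Chaudhri 4,303.86 → $4,300; Marchetti 2,204.42 → $2,200; Lindqvist 952.83 → $950; Halvorsen 2,959.41 → $2,950; Ferraro 989.16 → $1,000; Petrov 3,165.32 → $3,175.
Totals: Chaudhri $475 + $4,300 = $4,775; Marchetti $475 + $2,200 = $2,675; Lindqvist $475 + $950 = $1,425; Halvorsen $475 + $2,950 = $3,425; Ferraro $475 + $1,000 = $1,475; Petrov $475 + $3,175 = $3,650.

Chaudhri: $4,775 | Marchetti: $2,675 | Lindqvist: $1,425 | Halvorsen: $3,425 | Ferraro: $1,475 | Petrov: $3,650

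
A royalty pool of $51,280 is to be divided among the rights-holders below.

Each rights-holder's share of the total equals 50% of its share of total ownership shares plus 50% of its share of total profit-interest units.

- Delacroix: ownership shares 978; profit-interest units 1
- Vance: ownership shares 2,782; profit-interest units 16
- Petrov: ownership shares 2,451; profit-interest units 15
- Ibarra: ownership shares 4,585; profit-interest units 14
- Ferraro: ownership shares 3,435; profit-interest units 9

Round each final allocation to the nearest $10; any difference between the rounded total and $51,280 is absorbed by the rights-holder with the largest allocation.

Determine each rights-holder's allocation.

Delacroix: $2,230; Vance: $12,470; Petrov: $11,410; Ibarra: $14,790; Ferraro: $10,380

Totals — ownership shares 14,231, profit-interest units 55.
Combined weights (50% ownership shares + 50% profit-interest units): Delacroix 0.0435; Vance 0.2432; Petrov 0.2225; Ibarra 0.2884; Ferraro 0.2025.
Pro-rata amounts: Delacroix 2,228.24; Vance 12,471.24; Petrov 11,408.70; Ibarra 14,787.34; Ferraro 10,384.48.
After rounding ($10): Delacroix $2,230; Vance $12,470; Petrov $11,410; Ibarra $14,790; Ferraro $10,380. Sum = $51,280.
Rounded total matches; no reconciliation needed.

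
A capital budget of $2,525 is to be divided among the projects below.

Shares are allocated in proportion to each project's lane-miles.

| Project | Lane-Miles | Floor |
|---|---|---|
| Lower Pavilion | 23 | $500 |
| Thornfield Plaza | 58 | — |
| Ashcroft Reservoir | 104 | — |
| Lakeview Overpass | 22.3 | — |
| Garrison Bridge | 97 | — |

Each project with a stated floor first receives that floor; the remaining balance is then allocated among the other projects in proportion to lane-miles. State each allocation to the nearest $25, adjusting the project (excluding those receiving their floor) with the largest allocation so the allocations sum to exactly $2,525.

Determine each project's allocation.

Fund the minimums — Lower Pavilion $500. Balance $2,025.
Balance split over remaining lane-miles 281.3: Thornfield Plaza 417.53 → $425; Ashcroft Reservoir 748.67 → $750; Lakeview Overpass 160.53 → $150; Garrison Bridge 698.28 → $700.

Lower Pavilion: $500; Thornfield Plaza: $425; Ashcroft Reservoir: $750; Lakeview Overpass: $150; Garrison Bridge: $700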